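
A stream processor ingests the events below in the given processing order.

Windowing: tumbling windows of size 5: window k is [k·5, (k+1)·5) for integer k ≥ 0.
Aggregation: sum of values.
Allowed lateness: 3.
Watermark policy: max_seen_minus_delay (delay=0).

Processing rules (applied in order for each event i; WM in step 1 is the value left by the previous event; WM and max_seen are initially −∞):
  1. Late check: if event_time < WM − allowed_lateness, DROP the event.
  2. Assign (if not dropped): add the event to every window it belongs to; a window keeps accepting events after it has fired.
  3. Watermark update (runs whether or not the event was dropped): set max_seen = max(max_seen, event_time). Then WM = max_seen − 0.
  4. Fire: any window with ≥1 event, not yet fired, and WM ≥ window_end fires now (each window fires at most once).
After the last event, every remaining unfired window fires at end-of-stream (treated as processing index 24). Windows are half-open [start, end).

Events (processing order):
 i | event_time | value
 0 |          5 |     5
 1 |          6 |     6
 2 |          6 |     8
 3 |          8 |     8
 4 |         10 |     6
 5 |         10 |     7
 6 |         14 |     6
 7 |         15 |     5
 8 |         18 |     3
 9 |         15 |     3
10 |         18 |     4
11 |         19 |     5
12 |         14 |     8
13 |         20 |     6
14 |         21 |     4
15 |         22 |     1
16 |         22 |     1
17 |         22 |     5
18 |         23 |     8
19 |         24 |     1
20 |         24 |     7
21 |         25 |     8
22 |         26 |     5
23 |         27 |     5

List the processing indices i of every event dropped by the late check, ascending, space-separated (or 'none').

12

i=0 t=5 v=5: → [5,10); WM=5
i=1 t=6 v=6: → [5,10); WM=6
i=2 t=6 v=8: → [5,10); WM=6
i=3 t=8 v=8: → [5,10); WM=8
i=4 t=10 v=6: → [10,15); WM=10; [5,10) fires=27
i=5 t=10 v=7: → [10,15); WM=10
i=6 t=14 v=6: → [10,15); WM=14
i=7 t=15 v=5: → [15,20); WM=15; [10,15) fires=19
i=8 t=18 v=3: → [15,20); WM=18
i=9 t=15 v=3: → [15,20); WM=18
i=10 t=18 v=4: → [15,20); WM=18
i=11 t=19 v=5: → [15,20); WM=19
i=12 t=14 v=8: DROP (t<19-3); WM=19
i=13 t=20 v=6: → [20,25); WM=20; [15,20) fires=20
i=14 t=21 v=4: → [20,25); WM=21
i=15 t=22 v=1: → [20,25); WM=22
i=16 t=22 v=1: → [20,25); WM=22
i=17 t=22 v=5: → [20,25); WM=22
i=18 t=23 v=8: → [20,25); WM=23
i=19 t=24 v=1: → [20,25); WM=24
i=20 t=24 v=7: → [20,25); WM=24
i=21 t=25 v=8: → [25,30); WM=25; [20,25) fires=33
i=22 t=26 v=5: → [25,30); WM=26
i=23 t=27 v=5: → [25,30); WM=27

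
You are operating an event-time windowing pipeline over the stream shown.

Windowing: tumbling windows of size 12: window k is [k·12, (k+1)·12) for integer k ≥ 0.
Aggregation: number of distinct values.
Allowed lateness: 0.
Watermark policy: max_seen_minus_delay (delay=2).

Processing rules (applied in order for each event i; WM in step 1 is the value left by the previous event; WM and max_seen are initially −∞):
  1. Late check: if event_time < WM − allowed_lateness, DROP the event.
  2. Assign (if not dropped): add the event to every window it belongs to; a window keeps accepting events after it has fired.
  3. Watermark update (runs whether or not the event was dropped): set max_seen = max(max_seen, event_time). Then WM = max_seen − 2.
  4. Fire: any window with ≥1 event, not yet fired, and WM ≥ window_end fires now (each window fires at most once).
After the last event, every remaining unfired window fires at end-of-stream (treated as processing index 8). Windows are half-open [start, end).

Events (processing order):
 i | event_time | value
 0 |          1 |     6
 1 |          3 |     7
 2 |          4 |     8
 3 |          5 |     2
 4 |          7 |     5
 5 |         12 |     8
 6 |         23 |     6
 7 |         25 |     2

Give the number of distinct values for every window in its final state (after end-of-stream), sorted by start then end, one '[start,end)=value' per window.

[0,12)=5 [12,24)=2 [24,36)=1

i=0 t=1 v=6: → [0,12); WM=-1
i=1 t=3 v=7: → [0,12); WM=1
i=2 t=4 v=8: → [0,12); WM=2
i=3 t=5 v=2: → [0,12); WM=3
i=4 t=7 v=5: → [0,12); WM=5
i=5 t=12 v=8: → [12,24); WM=10
i=6 t=23 v=6: → [12,24); WM=21; [0,12) fires=5
i=7 t=25 v=2: → [24,36); WM=23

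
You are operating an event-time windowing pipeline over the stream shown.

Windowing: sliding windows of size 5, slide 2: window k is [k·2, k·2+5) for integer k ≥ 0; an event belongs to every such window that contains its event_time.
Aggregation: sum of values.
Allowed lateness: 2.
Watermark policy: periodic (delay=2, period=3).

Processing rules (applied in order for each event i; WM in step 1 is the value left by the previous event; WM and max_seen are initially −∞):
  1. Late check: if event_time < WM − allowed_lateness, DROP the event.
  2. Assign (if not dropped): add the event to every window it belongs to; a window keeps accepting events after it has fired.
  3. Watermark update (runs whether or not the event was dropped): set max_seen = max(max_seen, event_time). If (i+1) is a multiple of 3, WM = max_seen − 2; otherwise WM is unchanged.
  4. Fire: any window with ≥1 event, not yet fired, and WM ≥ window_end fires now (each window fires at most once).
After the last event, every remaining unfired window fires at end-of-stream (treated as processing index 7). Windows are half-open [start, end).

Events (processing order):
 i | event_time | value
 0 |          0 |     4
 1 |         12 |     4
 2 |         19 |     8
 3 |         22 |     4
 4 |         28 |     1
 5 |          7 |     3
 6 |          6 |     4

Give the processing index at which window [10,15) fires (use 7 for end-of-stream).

2

i=0 t=0 v=4: → [0,5); WM=−∞
i=1 t=12 v=4: → [12,17),[10,15),[8,13); WM=−∞
i=2 t=19 v=8: → [18,23),[16,21); WM=17; [0,5) fires=4 [8,13) fires=4 [10,15) fires=4 [12,17) fires=4
i=3 t=22 v=4: → [22,27),[20,25),[18,23); WM=17
i=4 t=28 v=1: → [28,33),[26,31),[24,29); WM=17
i=5 t=7 v=3: DROP (t<17-2); WM=26; [16,21) fires=8 [18,23) fires=12 [20,25) fires=4
i=6 t=6 v=4: DROP (t<26-2); WM=26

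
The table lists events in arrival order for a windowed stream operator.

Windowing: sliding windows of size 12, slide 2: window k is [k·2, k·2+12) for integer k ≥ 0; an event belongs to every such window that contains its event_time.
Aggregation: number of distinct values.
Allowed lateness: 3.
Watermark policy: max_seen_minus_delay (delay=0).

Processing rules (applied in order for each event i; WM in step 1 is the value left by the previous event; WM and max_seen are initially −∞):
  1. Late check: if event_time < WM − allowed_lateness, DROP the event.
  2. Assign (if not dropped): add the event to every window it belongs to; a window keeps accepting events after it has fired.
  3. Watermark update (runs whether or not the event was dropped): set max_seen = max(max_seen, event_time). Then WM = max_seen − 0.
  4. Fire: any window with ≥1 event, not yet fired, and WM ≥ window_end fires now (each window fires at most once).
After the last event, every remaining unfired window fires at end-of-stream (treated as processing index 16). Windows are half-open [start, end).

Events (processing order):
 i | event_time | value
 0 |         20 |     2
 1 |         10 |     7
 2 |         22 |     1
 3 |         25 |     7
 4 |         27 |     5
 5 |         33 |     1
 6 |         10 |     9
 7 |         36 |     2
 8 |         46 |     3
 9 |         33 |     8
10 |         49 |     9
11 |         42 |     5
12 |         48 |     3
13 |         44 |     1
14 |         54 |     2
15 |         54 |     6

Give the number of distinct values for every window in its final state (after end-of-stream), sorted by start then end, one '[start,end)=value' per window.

i=0 t=20 v=2: → [20,32),[18,30),[16,28),[14,26),[12,24),[10,22); WM=20
i=1 t=10 v=7: DROP (t<20-3); WM=20
i=2 t=22 v=1: → [22,34),[20,32),[18,30),[16,28),[14,26),[12,24); WM=22; [10,22) fires=1
i=3 t=25 v=7: → [24,36),[22,34),[20,32),[18,30),[16,28),[14,26); WM=25; [12,24) fires=2
i=4 t=27 v=5: → [26,38),[24,36),[22,34),[20,32),[18,30),[16,28); WM=27; [14,26) fires=3
i=5 t=33 v=1: → [32,44),[30,42),[28,40),[26,38),[24,36),[22,34); WM=33; [16,28) fires=4 [18,30) fires=4 [20,32) fires=4
i=6 t=10 v=9: DROP (t<33-3); WM=33
i=7 t=36 v=2: → [36,48),[34,46),[32,44),[30,42),[28,40),[26,38); WM=36; [22,34) fires=3 [24,36) fires=3
i=8 t=46 v=3: → [46,58),[44,56),[42,54),[40,52),[38,50),[36,48); WM=46; [26,38) fires=3 [28,40) fires=2 [30,42) fires=2 [32,44) fires=2 [34,46) fires=1
i=9 t=33 v=8: DROP (t<46-3); WM=46
i=10 t=49 v=9: → [48,60),[46,58),[44,56),[42,54),[40,52),[38,50); WM=49; [36,48) fires=2
i=11 t=42 v=5: DROP (t<49-3); WM=49
i=12 t=48 v=3: → [48,60),[46,58),[44,56),[42,54),[40,52),[38,50); WM=49
i=13 t=44 v=1: DROP (t<49-3); WM=49
i=14 t=54 v=2: → [54,66),[52,64),[50,62),[48,60),[46,58),[44,56); WM=54; [38,50) fires=2 [40,52) fires=2 [42,54) fires=2
i=15 t=54 v=6: → [54,66),[52,64),[50,62),[48,60),[46,58),[44,56); WM=54

[10,22)=1 [12,24)=2 [14,26)=3 [16,28)=4 [18,30)=4 [20,32)=4 [22,34)=3 [24,36)=3 [26,38)=3 [28,40)=2 [30,42)=2 [32,44)=2 [34,46)=1 [36,48)=2 [38,50)=2 [40,52)=2 [42,54)=2 [44,56)=4 [46,58)=4 [48,60)=4 [50,62)=2 [52,64)=2 [54,66)=2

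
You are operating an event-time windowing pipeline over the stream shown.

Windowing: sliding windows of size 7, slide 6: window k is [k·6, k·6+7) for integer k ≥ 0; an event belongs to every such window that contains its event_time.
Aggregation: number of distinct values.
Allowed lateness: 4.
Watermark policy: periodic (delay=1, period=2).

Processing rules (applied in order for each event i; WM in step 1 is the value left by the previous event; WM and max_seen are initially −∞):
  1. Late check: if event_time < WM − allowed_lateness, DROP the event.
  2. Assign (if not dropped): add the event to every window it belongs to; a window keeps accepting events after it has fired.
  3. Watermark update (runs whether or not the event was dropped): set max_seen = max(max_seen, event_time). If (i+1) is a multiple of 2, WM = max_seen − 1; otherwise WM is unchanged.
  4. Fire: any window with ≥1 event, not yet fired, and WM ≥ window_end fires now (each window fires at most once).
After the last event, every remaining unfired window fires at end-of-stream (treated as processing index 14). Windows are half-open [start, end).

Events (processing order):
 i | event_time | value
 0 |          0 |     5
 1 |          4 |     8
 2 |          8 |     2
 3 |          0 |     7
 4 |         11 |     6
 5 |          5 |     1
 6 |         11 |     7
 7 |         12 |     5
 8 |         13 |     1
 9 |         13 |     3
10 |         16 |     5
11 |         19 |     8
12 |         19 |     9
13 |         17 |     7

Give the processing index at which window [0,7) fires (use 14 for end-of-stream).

3

i=0 t=0 v=5: → [0,7); WM=−∞
i=1 t=4 v=8: → [0,7); WM=3
i=2 t=8 v=2: → [6,13); WM=3
i=3 t=0 v=7: → [0,7); WM=7; [0,7) fires=3
i=4 t=11 v=6: → [6,13); WM=7
i=5 t=5 v=1: → [0,7); WM=10
i=6 t=11 v=7: → [6,13); WM=10
i=7 t=12 v=5: → [12,19),[6,13); WM=11
i=8 t=13 v=1: → [12,19); WM=11
i=9 t=13 v=3: → [12,19); WM=12
i=10 t=16 v=5: → [12,19); WM=12
i=11 t=19 v=8: → [18,25); WM=18; [6,13) fires=4
i=12 t=19 v=9: → [18,25); WM=18
i=13 t=17 v=7: → [12,19); WM=18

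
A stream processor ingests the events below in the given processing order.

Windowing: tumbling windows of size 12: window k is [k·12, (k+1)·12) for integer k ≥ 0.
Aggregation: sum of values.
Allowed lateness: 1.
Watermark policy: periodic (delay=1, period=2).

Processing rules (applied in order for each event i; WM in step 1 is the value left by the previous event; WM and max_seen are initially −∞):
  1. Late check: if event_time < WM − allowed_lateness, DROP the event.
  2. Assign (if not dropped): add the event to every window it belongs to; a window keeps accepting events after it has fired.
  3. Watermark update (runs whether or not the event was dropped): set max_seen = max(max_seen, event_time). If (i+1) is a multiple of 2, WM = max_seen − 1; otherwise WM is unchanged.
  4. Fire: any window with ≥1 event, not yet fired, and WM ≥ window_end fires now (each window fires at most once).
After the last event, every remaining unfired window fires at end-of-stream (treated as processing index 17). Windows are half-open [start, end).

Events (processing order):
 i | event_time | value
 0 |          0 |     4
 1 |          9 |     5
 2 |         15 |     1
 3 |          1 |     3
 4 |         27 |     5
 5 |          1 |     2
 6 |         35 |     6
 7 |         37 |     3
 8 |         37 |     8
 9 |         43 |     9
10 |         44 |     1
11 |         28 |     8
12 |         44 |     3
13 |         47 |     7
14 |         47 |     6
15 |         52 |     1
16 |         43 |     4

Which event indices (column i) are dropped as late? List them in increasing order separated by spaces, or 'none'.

3 5 11 16

i=0 t=0 v=4: → [0,12); WM=−∞
i=1 t=9 v=5: → [0,12); WM=8
i=2 t=15 v=1: → [12,24); WM=8
i=3 t=1 v=3: DROP (t<8-1); WM=14; [0,12) fires=9
i=4 t=27 v=5: → [24,36); WM=14
i=5 t=1 v=2: DROP (t<14-1); WM=26; [12,24) fires=1
i=6 t=35 v=6: → [24,36); WM=26
i=7 t=37 v=3: → [36,48); WM=36; [24,36) fires=11
i=8 t=37 v=8: → [36,48); WM=36
i=9 t=43 v=9: → [36,48); WM=42
i=10 t=44 v=1: → [36,48); WM=42
i=11 t=28 v=8: DROP (t<42-1); WM=43
i=12 t=44 v=3: → [36,48); WM=43
i=13 t=47 v=7: → [36,48); WM=46
i=14 t=47 v=6: → [36,48); WM=46
i=15 t=52 v=1: → [48,60); WM=51; [36,48) fires=37
i=16 t=43 v=4: DROP (t<51-1); WM=51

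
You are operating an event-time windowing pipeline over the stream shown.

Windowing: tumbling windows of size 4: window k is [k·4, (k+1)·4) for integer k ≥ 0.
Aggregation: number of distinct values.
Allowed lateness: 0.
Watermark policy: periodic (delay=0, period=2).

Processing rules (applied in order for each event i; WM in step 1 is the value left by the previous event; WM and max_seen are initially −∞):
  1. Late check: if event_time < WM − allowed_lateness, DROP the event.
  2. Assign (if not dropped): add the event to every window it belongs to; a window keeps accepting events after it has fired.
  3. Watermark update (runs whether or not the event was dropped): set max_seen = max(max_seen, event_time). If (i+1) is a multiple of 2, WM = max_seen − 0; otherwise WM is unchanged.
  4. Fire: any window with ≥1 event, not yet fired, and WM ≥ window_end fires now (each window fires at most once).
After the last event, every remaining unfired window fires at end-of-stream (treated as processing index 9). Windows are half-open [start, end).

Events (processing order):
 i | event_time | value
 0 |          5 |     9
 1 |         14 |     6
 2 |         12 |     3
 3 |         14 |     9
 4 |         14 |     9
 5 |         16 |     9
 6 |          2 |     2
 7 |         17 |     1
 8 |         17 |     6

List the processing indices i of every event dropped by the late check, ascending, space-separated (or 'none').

i=0 t=5 v=9: → [4,8); WM=−∞
i=1 t=14 v=6: → [12,16); WM=14; [4,8) fires=1
i=2 t=12 v=3: DROP (t<14-0); WM=14
i=3 t=14 v=9: → [12,16); WM=14
i=4 t=14 v=9: → [12,16); WM=14
i=5 t=16 v=9: → [16,20); WM=16; [12,16) fires=2
i=6 t=2 v=2: DROP (t<16-0); WM=16
i=7 t=17 v=1: → [16,20); WM=17
i=8 t=17 v=6: → [16,20); WM=17

2 6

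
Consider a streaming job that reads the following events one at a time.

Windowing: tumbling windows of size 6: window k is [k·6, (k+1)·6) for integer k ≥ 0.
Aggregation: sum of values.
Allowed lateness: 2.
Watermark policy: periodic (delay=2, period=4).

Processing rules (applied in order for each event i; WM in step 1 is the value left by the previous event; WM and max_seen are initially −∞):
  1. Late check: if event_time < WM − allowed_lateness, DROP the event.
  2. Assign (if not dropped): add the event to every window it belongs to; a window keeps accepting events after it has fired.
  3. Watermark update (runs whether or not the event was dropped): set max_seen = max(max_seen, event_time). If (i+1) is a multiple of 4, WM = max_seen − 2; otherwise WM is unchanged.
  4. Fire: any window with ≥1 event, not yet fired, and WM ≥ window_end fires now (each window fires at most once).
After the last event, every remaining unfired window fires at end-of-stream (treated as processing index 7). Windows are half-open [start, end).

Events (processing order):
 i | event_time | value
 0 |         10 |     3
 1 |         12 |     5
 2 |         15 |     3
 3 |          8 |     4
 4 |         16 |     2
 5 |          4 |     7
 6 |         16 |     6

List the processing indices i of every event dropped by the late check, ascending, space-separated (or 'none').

i=0 t=10 v=3: → [6,12); WM=−∞
i=1 t=12 v=5: → [12,18); WM=−∞
i=2 t=15 v=3: → [12,18); WM=−∞
i=3 t=8 v=4: → [6,12); WM=13; [6,12) fires=7
i=4 t=16 v=2: → [12,18); WM=13
i=5 t=4 v=7: DROP (t<13-2); WM=13
i=6 t=16 v=6: → [12,18); WM=13

5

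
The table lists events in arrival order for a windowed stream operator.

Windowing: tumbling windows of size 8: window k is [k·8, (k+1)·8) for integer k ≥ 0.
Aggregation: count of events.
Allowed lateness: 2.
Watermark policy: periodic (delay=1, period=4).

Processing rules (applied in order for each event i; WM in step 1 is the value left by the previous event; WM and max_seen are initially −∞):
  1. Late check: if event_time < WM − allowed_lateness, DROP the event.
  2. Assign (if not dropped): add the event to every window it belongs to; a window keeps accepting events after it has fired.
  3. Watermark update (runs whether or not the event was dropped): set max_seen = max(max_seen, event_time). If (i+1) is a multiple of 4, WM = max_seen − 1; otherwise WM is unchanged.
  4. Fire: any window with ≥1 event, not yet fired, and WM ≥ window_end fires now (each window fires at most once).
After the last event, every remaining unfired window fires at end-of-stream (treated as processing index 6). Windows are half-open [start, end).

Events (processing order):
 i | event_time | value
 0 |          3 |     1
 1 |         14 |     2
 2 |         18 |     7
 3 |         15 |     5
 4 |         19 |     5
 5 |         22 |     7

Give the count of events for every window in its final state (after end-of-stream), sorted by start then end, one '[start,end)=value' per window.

i=0 t=3 v=1: → [0,8); WM=−∞
i=1 t=14 v=2: → [8,16); WM=−∞
i=2 t=18 v=7: → [16,24); WM=−∞
i=3 t=15 v=5: → [8,16); WM=17; [0,8) fires=1 [8,16) fires=2
i=4 t=19 v=5: → [16,24); WM=17
i=5 t=22 v=7: → [16,24); WM=17

[0,8)=1 [8,16)=2 [16,24)=3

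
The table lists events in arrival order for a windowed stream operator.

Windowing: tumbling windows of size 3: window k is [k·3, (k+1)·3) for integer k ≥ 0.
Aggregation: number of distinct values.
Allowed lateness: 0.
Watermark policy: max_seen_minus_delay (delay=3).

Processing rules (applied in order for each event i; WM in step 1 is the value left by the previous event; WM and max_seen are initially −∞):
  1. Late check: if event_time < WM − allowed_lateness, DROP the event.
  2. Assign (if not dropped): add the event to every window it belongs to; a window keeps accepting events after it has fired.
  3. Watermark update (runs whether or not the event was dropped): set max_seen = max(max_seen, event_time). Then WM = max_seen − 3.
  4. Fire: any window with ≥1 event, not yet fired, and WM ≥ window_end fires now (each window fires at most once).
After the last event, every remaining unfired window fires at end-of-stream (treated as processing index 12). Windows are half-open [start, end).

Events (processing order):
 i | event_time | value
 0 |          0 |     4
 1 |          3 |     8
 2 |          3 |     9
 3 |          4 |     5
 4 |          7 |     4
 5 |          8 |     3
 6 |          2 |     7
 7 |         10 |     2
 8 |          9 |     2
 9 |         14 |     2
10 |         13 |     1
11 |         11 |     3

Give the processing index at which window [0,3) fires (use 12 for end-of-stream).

i=0 t=0 v=4: → [0,3); WM=-3
i=1 t=3 v=8: → [3,6); WM=0
i=2 t=3 v=9: → [3,6); WM=0
i=3 t=4 v=5: → [3,6); WM=1
i=4 t=7 v=4: → [6,9); WM=4; [0,3) fires=1
i=5 t=8 v=3: → [6,9); WM=5
i=6 t=2 v=7: DROP (t<5-0); WM=5
i=7 t=10 v=2: → [9,12); WM=7; [3,6) fires=3
i=8 t=9 v=2: → [9,12); WM=7
i=9 t=14 v=2: → [12,15); WM=11; [6,9) fires=2
i=10 t=13 v=1: → [12,15); WM=11
i=11 t=11 v=3: → [9,12); WM=11

4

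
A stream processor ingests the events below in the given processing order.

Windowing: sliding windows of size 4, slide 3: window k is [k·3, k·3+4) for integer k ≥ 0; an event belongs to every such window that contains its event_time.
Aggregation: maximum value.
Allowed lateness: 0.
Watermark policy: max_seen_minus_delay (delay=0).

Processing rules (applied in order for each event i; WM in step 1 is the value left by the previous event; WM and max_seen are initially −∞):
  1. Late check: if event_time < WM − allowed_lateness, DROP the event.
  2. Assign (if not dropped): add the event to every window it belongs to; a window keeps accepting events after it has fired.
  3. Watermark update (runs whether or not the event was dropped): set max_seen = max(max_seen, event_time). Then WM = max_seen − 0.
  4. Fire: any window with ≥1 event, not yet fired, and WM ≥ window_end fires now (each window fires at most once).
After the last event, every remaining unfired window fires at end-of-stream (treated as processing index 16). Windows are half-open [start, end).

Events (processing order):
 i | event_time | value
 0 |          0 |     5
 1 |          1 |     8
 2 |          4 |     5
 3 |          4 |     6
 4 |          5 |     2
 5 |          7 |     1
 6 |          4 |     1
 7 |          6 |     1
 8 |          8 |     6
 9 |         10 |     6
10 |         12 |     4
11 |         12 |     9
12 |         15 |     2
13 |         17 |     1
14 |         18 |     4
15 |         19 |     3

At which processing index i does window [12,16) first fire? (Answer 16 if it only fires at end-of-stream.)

13

i=0 t=0 v=5: → [0,4); WM=0
i=1 t=1 v=8: → [0,4); WM=1
i=2 t=4 v=5: → [3,7); WM=4; [0,4) fires=8
i=3 t=4 v=6: → [3,7); WM=4
i=4 t=5 v=2: → [3,7); WM=5
i=5 t=7 v=1: → [6,10); WM=7; [3,7) fires=6
i=6 t=4 v=1: DROP (t<7-0); WM=7
i=7 t=6 v=1: DROP (t<7-0); WM=7
i=8 t=8 v=6: → [6,10); WM=8
i=9 t=10 v=6: → [9,13); WM=10; [6,10) fires=6
i=10 t=12 v=4: → [12,16),[9,13); WM=12
i=11 t=12 v=9: → [12,16),[9,13); WM=12
i=12 t=15 v=2: → [15,19),[12,16); WM=15; [9,13) fires=9
i=13 t=17 v=1: → [15,19); WM=17; [12,16) fires=9
i=14 t=18 v=4: → [18,22),[15,19); WM=18
i=15 t=19 v=3: → [18,22); WM=19; [15,19) fires=4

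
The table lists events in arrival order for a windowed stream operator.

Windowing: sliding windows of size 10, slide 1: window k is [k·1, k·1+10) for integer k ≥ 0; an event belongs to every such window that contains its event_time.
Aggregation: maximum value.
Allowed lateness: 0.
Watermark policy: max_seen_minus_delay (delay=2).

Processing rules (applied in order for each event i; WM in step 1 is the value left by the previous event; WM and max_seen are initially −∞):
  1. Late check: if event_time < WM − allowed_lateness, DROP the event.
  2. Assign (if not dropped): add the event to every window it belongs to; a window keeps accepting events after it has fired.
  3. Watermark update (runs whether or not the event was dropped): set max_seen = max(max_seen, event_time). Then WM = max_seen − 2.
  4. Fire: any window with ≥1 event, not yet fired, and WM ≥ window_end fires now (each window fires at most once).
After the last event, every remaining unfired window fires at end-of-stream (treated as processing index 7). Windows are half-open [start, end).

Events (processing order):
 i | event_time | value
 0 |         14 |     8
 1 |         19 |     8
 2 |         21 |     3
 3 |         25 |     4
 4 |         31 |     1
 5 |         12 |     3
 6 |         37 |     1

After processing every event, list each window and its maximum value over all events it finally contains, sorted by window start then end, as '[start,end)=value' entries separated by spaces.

[5,15)=8 [6,16)=8 [7,17)=8 [8,18)=8 [9,19)=8 [10,20)=8 [11,21)=8 [12,22)=8 [13,23)=8 [14,24)=8 [15,25)=8 [16,26)=8 [17,27)=8 [18,28)=8 [19,29)=8 [20,30)=4 [21,31)=4 [22,32)=4 [23,33)=4 [24,34)=4 [25,35)=4 [26,36)=1 [27,37)=1 [28,38)=1 [29,39)=1 [30,40)=1 [31,41)=1 [32,42)=1 [33,43)=1 [34,44)=1 [35,45)=1 [36,46)=1 [37,47)=1

i=0 t=14 v=8: → [14,24),[13,23),[12,22),[11,21),[10,20),[9,19),[8,18),[7,17),[6,16),[5,15); WM=12
i=1 t=19 v=8: → [19,29),[18,28),[17,27),[16,26),[15,25),[14,24),[13,23),[12,22),[11,21),[10,20); WM=17; [5,15) fires=8 [6,16) fires=8 [7,17) fires=8
i=2 t=21 v=3: → [21,31),[20,30),[19,29),[18,28),[17,27),[16,26),[15,25),[14,24),[13,23),[12,22); WM=19; [8,18) fires=8 [9,19) fires=8
i=3 t=25 v=4: → [25,35),[24,34),[23,33),[22,32),[21,31),[20,30),[19,29),[18,28),[17,27),[16,26); WM=23; [10,20) fires=8 [11,21) fires=8 [12,22) fires=8 [13,23) fires=8
i=4 t=31 v=1: → [31,41),[30,40),[29,39),[28,38),[27,37),[26,36),[25,35),[24,34),[23,33),[22,32); WM=29; [14,24) fires=8 [15,25) fires=8 [16,26) fires=8 [17,27) fires=8 [18,28) fires=8 [19,29) fires=8
i=5 t=12 v=3: DROP (t<29-0); WM=29
i=6 t=37 v=1: → [37,47),[36,46),[35,45),[34,44),[33,43),[32,42),[31,41),[30,40),[29,39),[28,38); WM=35; [20,30) fires=4 [21,31) fires=4 [22,32) fires=4 [23,33) fires=4 [24,34) fires=4 [25,35) fires=4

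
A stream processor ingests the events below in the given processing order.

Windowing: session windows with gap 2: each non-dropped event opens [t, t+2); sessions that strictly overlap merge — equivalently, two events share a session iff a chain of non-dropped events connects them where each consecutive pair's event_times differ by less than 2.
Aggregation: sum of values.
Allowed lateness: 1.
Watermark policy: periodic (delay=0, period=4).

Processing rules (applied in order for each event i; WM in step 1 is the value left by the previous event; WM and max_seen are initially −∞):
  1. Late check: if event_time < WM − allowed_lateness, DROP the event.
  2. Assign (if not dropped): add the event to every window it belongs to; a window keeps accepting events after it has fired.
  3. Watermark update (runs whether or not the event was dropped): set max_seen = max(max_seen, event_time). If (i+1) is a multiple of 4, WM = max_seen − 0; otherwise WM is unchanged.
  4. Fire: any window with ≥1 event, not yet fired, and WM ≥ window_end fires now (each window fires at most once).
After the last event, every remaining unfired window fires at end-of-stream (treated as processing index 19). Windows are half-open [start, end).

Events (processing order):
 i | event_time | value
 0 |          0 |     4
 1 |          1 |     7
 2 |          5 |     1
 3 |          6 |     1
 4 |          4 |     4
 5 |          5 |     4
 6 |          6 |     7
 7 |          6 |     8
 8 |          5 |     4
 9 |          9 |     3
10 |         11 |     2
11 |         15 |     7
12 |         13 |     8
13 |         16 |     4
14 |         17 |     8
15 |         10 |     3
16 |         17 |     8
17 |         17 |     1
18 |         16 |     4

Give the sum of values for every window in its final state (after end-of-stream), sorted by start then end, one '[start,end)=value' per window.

i=0 t=0 v=4: → [0,2); WM=−∞
i=1 t=1 v=7: → [0,3); WM=−∞
i=2 t=5 v=1: → [5,7); WM=−∞
i=3 t=6 v=1: → [5,8); WM=6
i=4 t=4 v=4: DROP (t<6-1); WM=6
i=5 t=5 v=4: → [5,8); WM=6
i=6 t=6 v=7: → [5,8); WM=6
i=7 t=6 v=8: → [5,8); WM=6
i=8 t=5 v=4: → [5,8); WM=6
i=9 t=9 v=3: → [9,11); WM=6
i=10 t=11 v=2: → [11,13); WM=6
i=11 t=15 v=7: → [15,17); WM=15
i=12 t=13 v=8: DROP (t<15-1); WM=15
i=13 t=16 v=4: → [15,18); WM=15
i=14 t=17 v=8: → [15,19); WM=15
i=15 t=10 v=3: DROP (t<15-1); WM=17
i=16 t=17 v=8: → [15,19); WM=17
i=17 t=17 v=1: → [15,19); WM=17
i=18 t=16 v=4: → [15,19); WM=17

[0,3)=11 [5,8)=25 [9,11)=3 [11,13)=2 [15,19)=32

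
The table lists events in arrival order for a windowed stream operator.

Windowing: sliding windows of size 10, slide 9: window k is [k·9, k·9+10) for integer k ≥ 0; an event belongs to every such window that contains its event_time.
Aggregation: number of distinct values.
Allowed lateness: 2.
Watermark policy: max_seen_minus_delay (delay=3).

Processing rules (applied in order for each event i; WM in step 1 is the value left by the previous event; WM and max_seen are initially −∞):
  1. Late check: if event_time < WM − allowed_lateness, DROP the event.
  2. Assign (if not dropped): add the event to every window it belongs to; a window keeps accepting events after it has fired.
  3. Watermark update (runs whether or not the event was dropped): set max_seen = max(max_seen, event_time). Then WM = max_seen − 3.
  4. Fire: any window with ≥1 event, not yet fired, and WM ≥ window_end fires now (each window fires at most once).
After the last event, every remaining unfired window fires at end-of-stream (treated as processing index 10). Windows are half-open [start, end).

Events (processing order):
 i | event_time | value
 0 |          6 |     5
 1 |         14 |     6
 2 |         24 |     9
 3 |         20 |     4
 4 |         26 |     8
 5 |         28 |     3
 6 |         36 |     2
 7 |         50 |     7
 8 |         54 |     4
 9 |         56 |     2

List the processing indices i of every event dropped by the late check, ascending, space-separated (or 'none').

none

i=0 t=6 v=5: → [0,10); WM=3
i=1 t=14 v=6: → [9,19); WM=11; [0,10) fires=1
i=2 t=24 v=9: → [18,28); WM=21; [9,19) fires=1
i=3 t=20 v=4: → [18,28); WM=21
i=4 t=26 v=8: → [18,28); WM=23
i=5 t=28 v=3: → [27,37); WM=25
i=6 t=36 v=2: → [36,46),[27,37); WM=33; [18,28) fires=3
i=7 t=50 v=7: → [45,55); WM=47; [27,37) fires=2 [36,46) fires=1
i=8 t=54 v=4: → [54,64),[45,55); WM=51
i=9 t=56 v=2: → [54,64); WM=53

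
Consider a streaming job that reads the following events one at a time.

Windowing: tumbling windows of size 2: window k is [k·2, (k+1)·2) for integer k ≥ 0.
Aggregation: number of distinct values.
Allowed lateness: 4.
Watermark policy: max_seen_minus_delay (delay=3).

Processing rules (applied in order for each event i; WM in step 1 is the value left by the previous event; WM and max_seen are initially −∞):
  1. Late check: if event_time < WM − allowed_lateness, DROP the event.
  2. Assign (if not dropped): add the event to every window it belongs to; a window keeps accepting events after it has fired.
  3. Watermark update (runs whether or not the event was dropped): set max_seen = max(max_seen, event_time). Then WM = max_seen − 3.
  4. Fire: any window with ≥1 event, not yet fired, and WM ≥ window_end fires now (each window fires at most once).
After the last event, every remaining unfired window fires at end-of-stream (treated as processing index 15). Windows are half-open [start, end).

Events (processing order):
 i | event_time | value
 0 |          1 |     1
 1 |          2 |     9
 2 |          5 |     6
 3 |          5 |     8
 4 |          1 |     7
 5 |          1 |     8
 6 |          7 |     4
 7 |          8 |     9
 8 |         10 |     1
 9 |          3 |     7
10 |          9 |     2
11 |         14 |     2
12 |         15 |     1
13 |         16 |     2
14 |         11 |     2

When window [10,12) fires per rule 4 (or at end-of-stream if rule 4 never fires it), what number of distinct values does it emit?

1

i=0 t=1 v=1: → [0,2); WM=-2
i=1 t=2 v=9: → [2,4); WM=-1
i=2 t=5 v=6: → [4,6); WM=2; [0,2) fires=1
i=3 t=5 v=8: → [4,6); WM=2
i=4 t=1 v=7: → [0,2); WM=2
i=5 t=1 v=8: → [0,2); WM=2
i=6 t=7 v=4: → [6,8); WM=4; [2,4) fires=1
i=7 t=8 v=9: → [8,10); WM=5
i=8 t=10 v=1: → [10,12); WM=7; [4,6) fires=2
i=9 t=3 v=7: → [2,4); WM=7
i=10 t=9 v=2: → [8,10); WM=7
i=11 t=14 v=2: → [14,16); WM=11; [6,8) fires=1 [8,10) fires=2
i=12 t=15 v=1: → [14,16); WM=12; [10,12) fires=1
i=13 t=16 v=2: → [16,18); WM=13
i=14 t=11 v=2: → [10,12); WM=13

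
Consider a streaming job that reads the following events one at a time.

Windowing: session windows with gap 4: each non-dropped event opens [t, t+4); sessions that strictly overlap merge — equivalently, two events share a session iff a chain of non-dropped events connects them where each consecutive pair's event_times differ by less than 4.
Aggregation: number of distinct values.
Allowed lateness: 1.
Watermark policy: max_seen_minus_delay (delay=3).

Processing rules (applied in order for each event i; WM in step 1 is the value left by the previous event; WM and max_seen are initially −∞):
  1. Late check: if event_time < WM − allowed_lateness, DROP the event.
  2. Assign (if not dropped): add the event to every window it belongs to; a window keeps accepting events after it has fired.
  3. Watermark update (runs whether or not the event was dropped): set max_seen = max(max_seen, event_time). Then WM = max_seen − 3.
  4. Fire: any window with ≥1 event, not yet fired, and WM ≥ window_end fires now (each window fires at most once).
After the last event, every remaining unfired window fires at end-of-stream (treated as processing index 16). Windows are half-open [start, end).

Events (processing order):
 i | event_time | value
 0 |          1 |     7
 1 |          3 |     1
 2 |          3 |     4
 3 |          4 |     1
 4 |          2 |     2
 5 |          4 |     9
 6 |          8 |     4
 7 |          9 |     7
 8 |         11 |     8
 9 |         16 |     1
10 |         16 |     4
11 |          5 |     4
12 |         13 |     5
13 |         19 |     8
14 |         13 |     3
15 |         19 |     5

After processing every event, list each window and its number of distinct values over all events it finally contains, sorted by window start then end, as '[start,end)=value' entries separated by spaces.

i=0 t=1 v=7: → [1,5); WM=-2
i=1 t=3 v=1: → [1,7); WM=0
i=2 t=3 v=4: → [1,7); WM=0
i=3 t=4 v=1: → [1,8); WM=1
i=4 t=2 v=2: → [1,8); WM=1
i=5 t=4 v=9: → [1,8); WM=1
i=6 t=8 v=4: → [8,12); WM=5
i=7 t=9 v=7: → [8,13); WM=6
i=8 t=11 v=8: → [8,15); WM=8
i=9 t=16 v=1: → [16,20); WM=13
i=10 t=16 v=4: → [16,20); WM=13
i=11 t=5 v=4: DROP (t<13-1); WM=13
i=12 t=13 v=5: → [8,20); WM=13
i=13 t=19 v=8: → [8,23); WM=16
i=14 t=13 v=3: DROP (t<16-1); WM=16
i=15 t=19 v=5: → [8,23); WM=16

[1,8)=5 [8,23)=5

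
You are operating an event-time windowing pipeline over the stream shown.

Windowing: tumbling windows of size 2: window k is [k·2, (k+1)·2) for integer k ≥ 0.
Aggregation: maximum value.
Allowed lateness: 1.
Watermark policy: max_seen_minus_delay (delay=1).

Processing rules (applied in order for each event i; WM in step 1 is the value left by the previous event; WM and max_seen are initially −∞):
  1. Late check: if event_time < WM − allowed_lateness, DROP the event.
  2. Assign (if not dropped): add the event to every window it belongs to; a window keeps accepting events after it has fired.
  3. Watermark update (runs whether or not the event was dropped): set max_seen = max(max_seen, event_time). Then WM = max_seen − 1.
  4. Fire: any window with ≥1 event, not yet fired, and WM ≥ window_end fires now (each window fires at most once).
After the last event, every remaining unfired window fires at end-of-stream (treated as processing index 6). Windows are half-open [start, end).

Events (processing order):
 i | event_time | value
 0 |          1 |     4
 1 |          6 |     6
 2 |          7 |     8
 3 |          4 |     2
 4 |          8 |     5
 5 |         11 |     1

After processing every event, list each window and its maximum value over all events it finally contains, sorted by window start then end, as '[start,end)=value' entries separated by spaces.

i=0 t=1 v=4: → [0,2); WM=0
i=1 t=6 v=6: → [6,8); WM=5; [0,2) fires=4
i=2 t=7 v=8: → [6,8); WM=6
i=3 t=4 v=2: DROP (t<6-1); WM=6
i=4 t=8 v=5: → [8,10); WM=7
i=5 t=11 v=1: → [10,12); WM=10; [6,8) fires=8 [8,10) fires=5

[0,2)=4 [6,8)=8 [8,10)=5 [10,12)=1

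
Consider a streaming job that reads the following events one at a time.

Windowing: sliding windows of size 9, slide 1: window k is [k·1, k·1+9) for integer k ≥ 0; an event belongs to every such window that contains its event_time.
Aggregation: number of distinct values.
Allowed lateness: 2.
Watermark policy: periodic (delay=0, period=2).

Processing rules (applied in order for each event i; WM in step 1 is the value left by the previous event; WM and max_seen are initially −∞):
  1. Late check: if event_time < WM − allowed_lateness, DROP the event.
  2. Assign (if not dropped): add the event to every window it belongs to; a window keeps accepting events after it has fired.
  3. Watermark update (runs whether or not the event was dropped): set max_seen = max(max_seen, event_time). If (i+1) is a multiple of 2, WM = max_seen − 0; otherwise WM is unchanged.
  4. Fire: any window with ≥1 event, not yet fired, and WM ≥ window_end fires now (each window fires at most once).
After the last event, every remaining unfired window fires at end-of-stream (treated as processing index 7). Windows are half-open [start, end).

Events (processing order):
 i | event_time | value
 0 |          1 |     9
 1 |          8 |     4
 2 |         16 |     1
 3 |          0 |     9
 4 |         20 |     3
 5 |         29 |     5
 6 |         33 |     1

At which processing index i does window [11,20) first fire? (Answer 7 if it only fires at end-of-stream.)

5

i=0 t=1 v=9: → [1,10),[0,9); WM=−∞
i=1 t=8 v=4: → [8,17),[7,16),[6,15),[5,14),[4,13),[3,12),[2,11),[1,10),[0,9); WM=8
i=2 t=16 v=1: → [16,25),[15,24),[14,23),[13,22),[12,21),[11,20),[10,19),[9,18),[8,17); WM=8
i=3 t=0 v=9: DROP (t<8-2); WM=16; [0,9) fires=2 [1,10) fires=2 [2,11) fires=1 [3,12) fires=1 [4,13) fires=1 [5,14) fires=1 [6,15) fires=1 [7,16) fires=1
i=4 t=20 v=3: → [20,29),[19,28),[18,27),[17,26),[16,25),[15,24),[14,23),[13,22),[12,21); WM=16
i=5 t=29 v=5: → [29,38),[28,37),[27,36),[26,35),[25,34),[24,33),[23,32),[22,31),[21,30); WM=29; [8,17) fires=2 [9,18) fires=1 [10,19) fires=1 [11,20) fires=1 [12,21) fires=2 [13,22) fires=2 [14,23) fires=2 [15,24) fires=2 [16,25) fires=2 [17,26) fires=1 [18,27) fires=1 [19,28) fires=1 [20,29) fires=1
i=6 t=33 v=1: → [33,42),[32,41),[31,40),[30,39),[29,38),[28,37),[27,36),[26,35),[25,34); WM=29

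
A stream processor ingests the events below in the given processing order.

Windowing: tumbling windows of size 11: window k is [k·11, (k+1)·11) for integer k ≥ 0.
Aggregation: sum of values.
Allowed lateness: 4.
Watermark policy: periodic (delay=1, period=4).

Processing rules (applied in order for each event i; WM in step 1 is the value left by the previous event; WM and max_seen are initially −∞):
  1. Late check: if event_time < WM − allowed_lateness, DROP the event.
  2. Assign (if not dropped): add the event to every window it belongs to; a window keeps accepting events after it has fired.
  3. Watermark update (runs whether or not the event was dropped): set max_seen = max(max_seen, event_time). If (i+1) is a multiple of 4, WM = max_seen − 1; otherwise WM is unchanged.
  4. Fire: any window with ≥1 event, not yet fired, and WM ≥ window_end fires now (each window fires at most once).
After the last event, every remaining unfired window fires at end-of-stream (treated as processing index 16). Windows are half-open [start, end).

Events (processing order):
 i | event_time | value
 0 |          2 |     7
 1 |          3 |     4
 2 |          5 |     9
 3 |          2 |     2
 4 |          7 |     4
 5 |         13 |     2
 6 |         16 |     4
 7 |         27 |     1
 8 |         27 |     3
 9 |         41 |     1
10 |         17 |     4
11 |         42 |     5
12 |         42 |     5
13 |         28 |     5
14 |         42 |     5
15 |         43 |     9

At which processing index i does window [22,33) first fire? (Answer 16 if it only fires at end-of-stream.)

i=0 t=2 v=7: → [0,11); WM=−∞
i=1 t=3 v=4: → [0,11); WM=−∞
i=2 t=5 v=9: → [0,11); WM=−∞
i=3 t=2 v=2: → [0,11); WM=4
i=4 t=7 v=4: → [0,11); WM=4
i=5 t=13 v=2: → [11,22); WM=4
i=6 t=16 v=4: → [11,22); WM=4
i=7 t=27 v=1: → [22,33); WM=26; [0,11) fires=26 [11,22) fires=6
i=8 t=27 v=3: → [22,33); WM=26
i=9 t=41 v=1: → [33,44); WM=26
i=10 t=17 v=4: DROP (t<26-4); WM=26
i=11 t=42 v=5: → [33,44); WM=41; [22,33) fires=4
i=12 t=42 v=5: → [33,44); WM=41
i=13 t=28 v=5: DROP (t<41-4); WM=41
i=14 t=42 v=5: → [33,44); WM=41
i=15 t=43 v=9: → [33,44); WM=42

11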